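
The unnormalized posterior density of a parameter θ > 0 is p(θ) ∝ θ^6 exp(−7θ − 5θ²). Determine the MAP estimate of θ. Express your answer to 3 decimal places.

θ̂_MAP = 0.500

ℓ'(θ) = 6/θ − 7 − 10θ. Setting this to zero and multiplying by θ: 10θ² + 7θ − 6 = 0.
θ = (−7 + √(7² + 4·10·6)) / (2·10) = (−7 + √289) / 20 = (−7 + 17)/20 = 1/2.
ℓ''(θ) = −6/θ² − 10 < 0, confirming a maximum.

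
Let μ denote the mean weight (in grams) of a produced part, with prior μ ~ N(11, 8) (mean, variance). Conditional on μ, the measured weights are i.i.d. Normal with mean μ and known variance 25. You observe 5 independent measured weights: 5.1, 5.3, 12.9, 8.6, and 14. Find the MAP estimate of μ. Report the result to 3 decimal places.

μ̂_MAP = 9.880

n = 5; x̄ = (5.1 + 5.3 + 12.9 + 8.6 + 14)/5 = 45.9/5 = 9.18.
For a Normal prior and Normal likelihood with known variance, the posterior is Normal; its mode equals its mean, the precision-weighted average.
Prior precision 1/σ₀² = 1/8 = 0.125; data precision n/σ² = 5/25 = 0.2.
μ̂ = (0.125·11 + 0.2·9.18) / (0.125 + 0.2) = 3.211/0.325 = 9.880.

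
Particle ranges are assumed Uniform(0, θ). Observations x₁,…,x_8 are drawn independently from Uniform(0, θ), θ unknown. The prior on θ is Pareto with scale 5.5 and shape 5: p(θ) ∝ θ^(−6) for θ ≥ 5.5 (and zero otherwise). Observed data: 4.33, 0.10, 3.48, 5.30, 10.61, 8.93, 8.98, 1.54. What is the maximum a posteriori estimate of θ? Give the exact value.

The Uniform(0, θ) likelihood is θ^(−n) for θ ≥ max(xᵢ), zero otherwise. Here max(xᵢ) = 10.61.
Posterior ∝ θ^(−6) · θ^(−8) = θ^(−14) on θ ≥ max(5.5, 10.61) = 10.61.
This density is strictly decreasing in θ, so the posterior mode lies at the lower boundary of the support.

θ̂_MAP = 10.61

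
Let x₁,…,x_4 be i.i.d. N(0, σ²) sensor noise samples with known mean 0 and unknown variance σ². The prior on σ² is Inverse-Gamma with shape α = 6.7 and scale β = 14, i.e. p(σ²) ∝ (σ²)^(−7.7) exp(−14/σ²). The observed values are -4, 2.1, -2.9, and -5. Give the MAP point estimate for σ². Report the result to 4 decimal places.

σ̂²_MAP = 4.2175

Sum of squared deviations about the known mean: SS = (-4−0)² + (2.1−0)² + (-2.9−0)² + (-5−0)² = 53.82.
The Normal likelihood contributes (σ²)^(−n/2) exp(−SS/(2σ²)), so the posterior is Inverse-Gamma(α + n/2, β + SS/2) = Inverse-Gamma(8.7, 40.91).
The mode of Inverse-Gamma(a, b) is b/(a+1) = 40.91/9.7 ≈ 4.2175.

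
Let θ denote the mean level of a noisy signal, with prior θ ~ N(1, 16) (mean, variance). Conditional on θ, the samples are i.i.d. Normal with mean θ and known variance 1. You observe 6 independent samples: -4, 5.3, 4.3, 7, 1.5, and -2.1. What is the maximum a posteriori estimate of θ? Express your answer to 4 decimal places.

θ̂_MAP = 1.9897

n = 6; x̄ = ((-4) + 5.3 + 4.3 + 7 + 1.5 + (-2.1))/6 = 12/6 = 2.
For a Normal prior and Normal likelihood with known variance, the posterior is Normal; its mode equals its mean, the precision-weighted average.
Prior precision 1/σ₀² = 1/16 = 0.0625; data precision n/σ² = 6/1 = 6.
θ̂ = (0.0625·1 + 6·2) / (0.0625 + 6) = 12.0625/6.0625 = 193/97 ≈ 1.9897.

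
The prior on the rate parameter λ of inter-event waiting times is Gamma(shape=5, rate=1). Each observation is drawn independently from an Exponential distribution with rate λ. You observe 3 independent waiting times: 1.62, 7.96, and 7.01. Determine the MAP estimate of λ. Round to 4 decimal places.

The Exponential(rate=λ) likelihood is ∝ λ^n e^(−λΣtᵢ). Here n = 3 and Σtᵢ = 1.62 + 7.96 + 7.01 = 16.59.
Posterior ∝ λ^4e^(−1λ) · λ^3e^(−16.59λ) = λ^7e^(−17.59λ), i.e. Gamma(8, 17.59).
Mode = (a−1)/b = 7/17.59 ≈ 0.3980.

λ̂_MAP = 0.3980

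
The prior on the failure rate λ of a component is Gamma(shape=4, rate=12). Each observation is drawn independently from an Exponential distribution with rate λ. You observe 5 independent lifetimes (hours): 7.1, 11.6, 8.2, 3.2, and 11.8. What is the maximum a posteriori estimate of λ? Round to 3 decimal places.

The Exponential(rate=λ) likelihood is ∝ λ^n e^(−λΣtᵢ). Here n = 5 and Σtᵢ = 7.1 + 11.6 + 8.2 + 3.2 + 11.8 = 41.9.
Posterior ∝ λ^3e^(−12λ) · λ^5e^(−41.9λ) = λ^8e^(−53.9λ), i.e. Gamma(9, 53.9).
Mode = (a−1)/b = 8/53.9 ≈ 0.148.

λ̂_MAP = 0.148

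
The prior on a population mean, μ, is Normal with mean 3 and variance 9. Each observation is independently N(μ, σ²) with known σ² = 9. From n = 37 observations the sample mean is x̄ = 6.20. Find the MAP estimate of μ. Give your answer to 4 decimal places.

μ̂_MAP = 6.1158

n = 37, x̄ = 6.20.
For a Normal prior and Normal likelihood with known variance, the posterior is Normal; its mode equals its mean, the precision-weighted average.
Prior precision 1/σ₀² = 1/9; data precision n/σ² = 37/9.
μ̂ = ((1/9)·3 + (37/9)·6.2) / (1/9 + 37/9) = (1162/45)/(38/9) = 581/95 ≈ 6.1158.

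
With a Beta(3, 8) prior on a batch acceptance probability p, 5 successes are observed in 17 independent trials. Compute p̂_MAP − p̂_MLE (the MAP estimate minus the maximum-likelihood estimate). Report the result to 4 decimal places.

MAP − MLE = -0.0249

Posterior is Beta(8, 20); MAP = (8−1)/(28−2) = 7/26 ≈ 0.26923.
MLE ignores the prior: p̂_MLE = k/n = 5/17 ≈ 0.29412.
Difference = 7/26 − 5/17 = -11/442 ≈ -0.0249.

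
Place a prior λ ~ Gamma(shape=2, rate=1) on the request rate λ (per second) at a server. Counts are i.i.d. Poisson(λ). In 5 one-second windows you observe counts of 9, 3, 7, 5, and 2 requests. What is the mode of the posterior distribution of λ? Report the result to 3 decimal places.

λ̂_MAP = 4.500

Σxᵢ = 9+3+7+5+2 = 26, with n = 5.
Posterior ∝ λe^(−1λ) · λ^26e^(−5λ) = λ^27e^(−6λ), i.e. Gamma(shape=28, rate=6).
The mode of a Gamma(a, b) with a ≥ 1 (shape–rate) is (a−1)/b = 27/6 ≈ 4.500.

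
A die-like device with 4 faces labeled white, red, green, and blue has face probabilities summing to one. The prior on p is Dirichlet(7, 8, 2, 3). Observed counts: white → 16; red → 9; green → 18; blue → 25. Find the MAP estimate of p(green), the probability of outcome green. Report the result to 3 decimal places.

The posterior is Dirichlet(αᵢ + nᵢ) = Dirichlet(23, 17, 20, 28).
For a Dirichlet(a₁,…,a_K) with all aᵢ > 1, the mode has j-th component (aⱼ − 1)/(Σaᵢ − K).
Here Σaᵢ = 88 and K = 4, so p(green) = (20 − 1)/(88 − 4) = 19/84 ≈ 0.226.

MAP estimate of p(green) = 0.226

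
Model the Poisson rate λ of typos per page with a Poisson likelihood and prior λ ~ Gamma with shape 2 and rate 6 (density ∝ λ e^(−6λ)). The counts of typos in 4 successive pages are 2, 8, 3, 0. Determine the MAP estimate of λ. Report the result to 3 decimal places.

Σxᵢ = 2+8+3+0 = 13, with n = 4.
Posterior ∝ λe^(−6λ) · λ^13e^(−4λ) = λ^14e^(−10λ), i.e. Gamma(shape=15, rate=10).
The mode of a Gamma(a, b) with a ≥ 1 (shape–rate) is (a−1)/b = 14/10 ≈ 1.400.

λ̂_MAP = 1.400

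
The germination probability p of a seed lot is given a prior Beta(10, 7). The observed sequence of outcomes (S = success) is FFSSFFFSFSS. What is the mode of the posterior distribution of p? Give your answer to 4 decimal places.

p̂_MAP = 0.5385

Prior: Beta(10, 7).
Data: 5 successes in 11 trials (from the sequence). The binomial likelihood contributes p^5(1−p)^6, so the posterior is Beta(10+5, 7+6) = Beta(15, 13).
For Beta(a, b) with a, b > 1 the mode is (a−1)/(a+b−2) = 14/26 ≈ 0.5385.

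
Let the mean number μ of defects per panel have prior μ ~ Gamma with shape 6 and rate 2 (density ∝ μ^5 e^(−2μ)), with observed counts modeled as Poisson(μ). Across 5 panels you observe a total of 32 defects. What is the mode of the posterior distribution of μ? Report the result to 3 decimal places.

Σxᵢ = 32, n = 5.
Posterior ∝ μ^5e^(−2μ) · μ^32e^(−5μ) = μ^37e^(−7μ), i.e. Gamma(shape=38, rate=7).
The mode of a Gamma(a, b) with a ≥ 1 (shape–rate) is (a−1)/b = 37/7 ≈ 5.286.

μ̂_MAP = 5.286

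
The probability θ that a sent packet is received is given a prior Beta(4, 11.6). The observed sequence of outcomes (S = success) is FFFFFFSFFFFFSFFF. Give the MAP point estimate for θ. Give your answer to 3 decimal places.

θ̂_MAP = 0.169

Prior: Beta(4, 11.6).
Data: 2 successes in 16 trials (from the sequence). The binomial likelihood contributes θ^2(1−θ)^14, so the posterior is Beta(4+2, 11.6+14) = Beta(6, 25.6).
For Beta(a, b) with a, b > 1 the mode is (a−1)/(a+b−2) = 5/29.6 ≈ 0.169.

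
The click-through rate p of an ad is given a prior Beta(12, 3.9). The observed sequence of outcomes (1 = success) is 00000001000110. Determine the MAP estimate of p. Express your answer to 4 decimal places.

Prior: Beta(12, 3.9).
Data: 3 successes in 14 trials (from the sequence). The binomial likelihood contributes p^3(1−p)^11, so the posterior is Beta(12+3, 3.9+11) = Beta(15, 14.9).
For Beta(a, b) with a, b > 1 the mode is (a−1)/(a+b−2) = 14/27.9 ≈ 0.5018.

p̂_MAP = 0.5018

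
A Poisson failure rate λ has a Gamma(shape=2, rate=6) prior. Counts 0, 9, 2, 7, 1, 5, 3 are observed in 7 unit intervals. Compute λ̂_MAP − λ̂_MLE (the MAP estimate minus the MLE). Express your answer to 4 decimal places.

MAP − MLE = -1.7033

Σxᵢ = 27. Posterior is Gamma(29, 13); MAP = (29−1)/13 = 28/13 ≈ 2.15385.
MLE = x̄ = 27/7 ≈ 3.85714.
Difference = 28/13 − 27/7 = -155/91 ≈ -1.7033.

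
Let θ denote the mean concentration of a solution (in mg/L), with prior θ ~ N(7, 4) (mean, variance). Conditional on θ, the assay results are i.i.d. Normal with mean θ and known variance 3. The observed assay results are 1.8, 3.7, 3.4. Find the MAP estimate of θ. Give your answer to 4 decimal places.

n = 3; x̄ = (1.8 + 3.7 + 3.4)/3 = 8.9/3 = 89/30 ≈ 2.9667.
For a Normal prior and Normal likelihood with known variance, the posterior is Normal; its mode equals its mean, the precision-weighted average.
Prior precision 1/σ₀² = 1/4 = 0.25; data precision n/σ² = 3/3 = 1.
θ̂ = (0.25·7 + 1·(89/30)) / (0.25 + 1) = (283/60)/1.25 = 283/75 ≈ 3.7733.

θ̂_MAP = 3.7733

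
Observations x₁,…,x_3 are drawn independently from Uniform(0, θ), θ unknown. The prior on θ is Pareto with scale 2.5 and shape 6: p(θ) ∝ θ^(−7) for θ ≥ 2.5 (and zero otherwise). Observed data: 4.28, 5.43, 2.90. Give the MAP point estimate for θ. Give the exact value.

The Uniform(0, θ) likelihood is θ^(−n) for θ ≥ max(xᵢ), zero otherwise. Here max(xᵢ) = 5.43.
Posterior ∝ θ^(−7) · θ^(−3) = θ^(−10) on θ ≥ max(2.5, 5.43) = 5.43.
This density is strictly decreasing in θ, so the posterior mode lies at the lower boundary of the support.

θ̂_MAP = 5.43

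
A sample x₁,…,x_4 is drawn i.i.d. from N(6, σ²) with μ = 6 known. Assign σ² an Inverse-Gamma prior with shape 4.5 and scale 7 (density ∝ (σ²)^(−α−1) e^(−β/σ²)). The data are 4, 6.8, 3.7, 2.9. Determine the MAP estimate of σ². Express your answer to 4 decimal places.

Sum of squared deviations about the known mean: SS = (4−6)² + (6.8−6)² + (3.7−6)² + (2.9−6)² = 19.54.
The Normal likelihood contributes (σ²)^(−n/2) exp(−SS/(2σ²)), so the posterior is Inverse-Gamma(α + n/2, β + SS/2) = Inverse-Gamma(6.5, 16.77).
The mode of Inverse-Gamma(a, b) is b/(a+1) = 16.77/7.5 ≈ 2.2360.

σ̂²_MAP = 2.2360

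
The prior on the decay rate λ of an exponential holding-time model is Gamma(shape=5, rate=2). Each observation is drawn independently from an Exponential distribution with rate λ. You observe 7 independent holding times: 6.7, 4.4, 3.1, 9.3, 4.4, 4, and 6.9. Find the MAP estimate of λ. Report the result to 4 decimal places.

The Exponential(rate=λ) likelihood is ∝ λ^n e^(−λΣtᵢ). Here n = 7 and Σtᵢ = 6.7 + 4.4 + 3.1 + 9.3 + 4.4 + 4 + 6.9 = 38.8.
Posterior ∝ λ^4e^(−2λ) · λ^7e^(−38.8λ) = λ^11e^(−40.8λ), i.e. Gamma(12, 40.8).
Mode = (a−1)/b = 11/40.8 ≈ 0.2696.

λ̂_MAP = 0.2696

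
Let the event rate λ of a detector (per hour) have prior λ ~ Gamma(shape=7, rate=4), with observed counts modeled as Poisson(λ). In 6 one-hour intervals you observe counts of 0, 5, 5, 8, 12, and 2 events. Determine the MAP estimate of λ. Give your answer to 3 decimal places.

λ̂_MAP = 3.800

Σxᵢ = 0+5+5+8+12+2 = 32, with n = 6.
Posterior ∝ λ^6e^(−4λ) · λ^32e^(−6λ) = λ^38e^(−10λ), i.e. Gamma(shape=39, rate=10).
The mode of a Gamma(a, b) with a ≥ 1 (shape–rate) is (a−1)/b = 38/10 ≈ 3.800.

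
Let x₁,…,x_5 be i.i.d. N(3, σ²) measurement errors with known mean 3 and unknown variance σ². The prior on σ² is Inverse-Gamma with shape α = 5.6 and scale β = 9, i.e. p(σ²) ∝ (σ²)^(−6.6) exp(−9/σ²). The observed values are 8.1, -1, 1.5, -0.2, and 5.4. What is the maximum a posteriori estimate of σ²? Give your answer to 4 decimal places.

Sum of squared deviations about the known mean: SS = (8.1−3)² + (-1−3)² + (1.5−3)² + (-0.2−3)² + (5.4−3)² = 60.26.
The Normal likelihood contributes (σ²)^(−n/2) exp(−SS/(2σ²)), so the posterior is Inverse-Gamma(α + n/2, β + SS/2) = Inverse-Gamma(8.1, 39.13).
The mode of Inverse-Gamma(a, b) is b/(a+1) = 39.13/9.1 ≈ 4.3000.

σ̂²_MAP = 4.3000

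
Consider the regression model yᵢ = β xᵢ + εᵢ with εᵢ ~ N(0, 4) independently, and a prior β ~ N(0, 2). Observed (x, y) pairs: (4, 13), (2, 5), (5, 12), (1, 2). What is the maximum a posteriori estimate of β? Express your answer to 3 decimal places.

β̂_MAP = 2.583

log p(β | y) = −Σ(yᵢ − βxᵢ)²/(2·4) − β²/(2·2) + const.
Setting the derivative to zero: Σxᵢ(yᵢ − βxᵢ)/4 − β/2 = 0, so β = Σxᵢyᵢ / (Σxᵢ² + σ²/τ²).
Σxᵢyᵢ = 4·13 + 2·5 + 5·12 + 1·2 = 124; Σxᵢ² = 46; σ²/τ² = 2.
β̂_MAP = 124 / (46 + 2) = 124/48 ≈ 2.583.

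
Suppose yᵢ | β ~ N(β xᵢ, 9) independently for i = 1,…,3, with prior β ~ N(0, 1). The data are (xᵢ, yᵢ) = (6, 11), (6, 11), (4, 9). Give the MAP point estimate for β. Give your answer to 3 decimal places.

log p(β | y) = −Σ(yᵢ − βxᵢ)²/(2·9) − β²/(2·1) + const.
Setting the derivative to zero: Σxᵢ(yᵢ − βxᵢ)/9 − β/1 = 0, so β = Σxᵢyᵢ / (Σxᵢ² + σ²/τ²).
Σxᵢyᵢ = 6·11 + 6·11 + 4·9 = 168; Σxᵢ² = 88; σ²/τ² = 9.
β̂_MAP = 168 / (88 + 9) = 168/97 ≈ 1.732.

β̂_MAP = 1.732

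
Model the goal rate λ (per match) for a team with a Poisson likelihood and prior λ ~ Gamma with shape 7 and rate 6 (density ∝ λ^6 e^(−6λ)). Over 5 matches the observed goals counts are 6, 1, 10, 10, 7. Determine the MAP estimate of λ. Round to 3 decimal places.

λ̂_MAP = 3.636

Σxᵢ = 6+1+10+10+7 = 34, with n = 5.
Posterior ∝ λ^6e^(−6λ) · λ^34e^(−5λ) = λ^40e^(−11λ), i.e. Gamma(shape=41, rate=11).
The mode of a Gamma(a, b) with a ≥ 1 (shape–rate) is (a−1)/b = 40/11 ≈ 3.636.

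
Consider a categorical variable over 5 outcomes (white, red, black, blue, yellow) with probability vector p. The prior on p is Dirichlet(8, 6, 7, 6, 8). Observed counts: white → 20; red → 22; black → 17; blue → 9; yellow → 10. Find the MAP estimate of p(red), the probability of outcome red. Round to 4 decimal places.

MAP estimate of p(red) = 0.2500

The posterior is Dirichlet(αᵢ + nᵢ) = Dirichlet(28, 28, 24, 15, 18).
For a Dirichlet(a₁,…,a_K) with all aᵢ > 1, the mode has j-th component (aⱼ − 1)/(Σaᵢ − K).
Here Σaᵢ = 113 and K = 5, so p(red) = (28 − 1)/(113 − 5) = 27/108 ≈ 0.2500.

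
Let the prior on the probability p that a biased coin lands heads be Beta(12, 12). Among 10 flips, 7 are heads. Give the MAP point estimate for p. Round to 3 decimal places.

p̂_MAP = 0.563

Prior: Beta(12, 12).
Data: 7 successes in 10 trials. The binomial likelihood contributes p^7(1−p)^3, so the posterior is Beta(12+7, 12+3) = Beta(19, 15).
For Beta(a, b) with a, b > 1 the mode is (a−1)/(a+b−2) = 18/32 ≈ 0.563.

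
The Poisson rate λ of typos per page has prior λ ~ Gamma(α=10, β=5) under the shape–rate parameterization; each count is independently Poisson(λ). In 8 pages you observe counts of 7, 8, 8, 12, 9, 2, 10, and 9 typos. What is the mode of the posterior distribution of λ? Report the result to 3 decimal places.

λ̂_MAP = 5.692

Σxᵢ = 7+8+8+12+9+2+10+9 = 65, with n = 8.
Posterior ∝ λ^9e^(−5λ) · λ^65e^(−8λ) = λ^74e^(−13λ), i.e. Gamma(shape=75, rate=13).
The mode of a Gamma(a, b) with a ≥ 1 (shape–rate) is (a−1)/b = 74/13 ≈ 5.692.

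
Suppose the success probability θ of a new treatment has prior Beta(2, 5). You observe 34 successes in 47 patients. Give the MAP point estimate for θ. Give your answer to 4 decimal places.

Prior: Beta(2, 5).
Data: 34 successes in 47 trials. The binomial likelihood contributes θ^34(1−θ)^13, so the posterior is Beta(2+34, 5+13) = Beta(36, 18).
For Beta(a, b) with a, b > 1 the mode is (a−1)/(a+b−2) = 35/52 ≈ 0.6731.

θ̂_MAP = 0.6731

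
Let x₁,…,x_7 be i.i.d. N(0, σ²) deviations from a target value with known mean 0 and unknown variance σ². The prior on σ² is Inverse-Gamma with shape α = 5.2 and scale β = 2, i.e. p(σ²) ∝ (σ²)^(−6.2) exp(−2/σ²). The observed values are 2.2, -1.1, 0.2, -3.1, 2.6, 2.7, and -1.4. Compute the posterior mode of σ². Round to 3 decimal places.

σ̂²_MAP = 1.841

Sum of squared deviations about the known mean: SS = (2.2−0)² + (-1.1−0)² + (0.2−0)² + (-3.1−0)² + (2.6−0)² + (2.7−0)² + (-1.4−0)² = 31.71.
The Normal likelihood contributes (σ²)^(−n/2) exp(−SS/(2σ²)), so the posterior is Inverse-Gamma(α + n/2, β + SS/2) = Inverse-Gamma(8.7, 17.855).
The mode of Inverse-Gamma(a, b) is b/(a+1) = 17.855/9.7 ≈ 1.841.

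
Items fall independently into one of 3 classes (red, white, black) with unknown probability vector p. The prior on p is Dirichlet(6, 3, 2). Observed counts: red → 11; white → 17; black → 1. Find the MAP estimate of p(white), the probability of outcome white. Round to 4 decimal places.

The posterior is Dirichlet(αᵢ + nᵢ) = Dirichlet(17, 20, 3).
For a Dirichlet(a₁,…,a_K) with all aᵢ > 1, the mode has j-th component (aⱼ − 1)/(Σaᵢ − K).
Here Σaᵢ = 40 and K = 3, so p(white) = (20 − 1)/(40 − 3) = 19/37 ≈ 0.5135.

MAP estimate of p(white) = 0.5135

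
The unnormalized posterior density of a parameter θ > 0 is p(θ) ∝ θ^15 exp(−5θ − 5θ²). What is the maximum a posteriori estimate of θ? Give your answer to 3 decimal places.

θ̂_MAP = 1.000

ℓ'(θ) = 15/θ − 5 − 10θ. Setting this to zero and multiplying by θ: 10θ² + 5θ − 15 = 0.
θ = (−5 + √(5² + 4·10·15)) / (2·10) = (−5 + √625) / 20 = (−5 + 25)/20 = 1.
ℓ''(θ) = −15/θ² − 10 < 0, confirming a maximum.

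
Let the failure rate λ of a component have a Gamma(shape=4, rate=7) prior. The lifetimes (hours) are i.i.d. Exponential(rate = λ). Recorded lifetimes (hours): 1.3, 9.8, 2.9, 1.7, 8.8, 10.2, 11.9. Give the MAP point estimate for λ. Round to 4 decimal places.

λ̂_MAP = 0.1866

The Exponential(rate=λ) likelihood is ∝ λ^n e^(−λΣtᵢ). Here n = 7 and Σtᵢ = 1.3 + 9.8 + 2.9 + 1.7 + 8.8 + 10.2 + 11.9 = 46.6.
Posterior ∝ λ^3e^(−7λ) · λ^7e^(−46.6λ) = λ^10e^(−53.6λ), i.e. Gamma(11, 53.6).
Mode = (a−1)/b = 10/53.6 ≈ 0.1866.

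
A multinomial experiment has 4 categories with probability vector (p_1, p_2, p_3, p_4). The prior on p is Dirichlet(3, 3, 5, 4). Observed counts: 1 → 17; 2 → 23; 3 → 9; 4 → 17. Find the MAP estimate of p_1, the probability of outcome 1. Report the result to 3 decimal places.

MAP estimate: 0.247

The posterior is Dirichlet(αᵢ + nᵢ) = Dirichlet(20, 26, 14, 21).
For a Dirichlet(a₁,…,a_K) with all aᵢ > 1, the mode has j-th component (aⱼ − 1)/(Σaᵢ − K).
Here Σaᵢ = 81 and K = 4, so p_1 = (20 − 1)/(81 − 4) = 19/77 ≈ 0.247.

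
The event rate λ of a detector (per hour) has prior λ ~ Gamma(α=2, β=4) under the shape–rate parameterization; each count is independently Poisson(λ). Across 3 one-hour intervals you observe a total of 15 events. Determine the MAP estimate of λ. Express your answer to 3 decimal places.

λ̂_MAP = 2.286

Σxᵢ = 15, n = 3.
Posterior ∝ λe^(−4λ) · λ^15e^(−3λ) = λ^16e^(−7λ), i.e. Gamma(shape=17, rate=7).
The mode of a Gamma(a, b) with a ≥ 1 (shape–rate) is (a−1)/b = 16/7 ≈ 2.286.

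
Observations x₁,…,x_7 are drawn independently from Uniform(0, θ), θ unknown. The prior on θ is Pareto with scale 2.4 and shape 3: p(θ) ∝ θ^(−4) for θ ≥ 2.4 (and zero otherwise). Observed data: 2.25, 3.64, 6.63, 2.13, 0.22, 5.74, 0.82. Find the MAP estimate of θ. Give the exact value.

θ̂_MAP = 6.63

The Uniform(0, θ) likelihood is θ^(−n) for θ ≥ max(xᵢ), zero otherwise. Here max(xᵢ) = 6.63.
Posterior ∝ θ^(−4) · θ^(−7) = θ^(−11) on θ ≥ max(2.4, 6.63) = 6.63.
This density is strictly decreasing in θ, so the posterior mode lies at the lower boundary of the support.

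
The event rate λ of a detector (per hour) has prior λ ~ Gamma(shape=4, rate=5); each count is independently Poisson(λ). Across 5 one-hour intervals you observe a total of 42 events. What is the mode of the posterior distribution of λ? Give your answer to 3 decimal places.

λ̂_MAP = 4.500

Σxᵢ = 42, n = 5.
Posterior ∝ λ^3e^(−5λ) · λ^42e^(−5λ) = λ^45e^(−10λ), i.e. Gamma(shape=46, rate=10).
The mode of a Gamma(a, b) with a ≥ 1 (shape–rate) is (a−1)/b = 45/10 ≈ 4.500.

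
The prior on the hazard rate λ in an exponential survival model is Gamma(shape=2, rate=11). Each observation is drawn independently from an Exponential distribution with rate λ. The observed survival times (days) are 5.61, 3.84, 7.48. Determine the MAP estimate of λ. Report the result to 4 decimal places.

The Exponential(rate=λ) likelihood is ∝ λ^n e^(−λΣtᵢ). Here n = 3 and Σtᵢ = 5.61 + 3.84 + 7.48 = 16.93.
Posterior ∝ λe^(−11λ) · λ^3e^(−16.93λ) = λ^4e^(−27.93λ), i.e. Gamma(5, 27.93).
Mode = (a−1)/b = 4/27.93 ≈ 0.1432.

λ̂_MAP = 0.1432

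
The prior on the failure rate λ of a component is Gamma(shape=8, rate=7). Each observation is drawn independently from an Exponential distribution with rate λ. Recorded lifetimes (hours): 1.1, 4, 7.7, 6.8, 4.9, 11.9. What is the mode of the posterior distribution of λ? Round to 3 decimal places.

λ̂_MAP = 0.300

The Exponential(rate=λ) likelihood is ∝ λ^n e^(−λΣtᵢ). Here n = 6 and Σtᵢ = 1.1 + 4 + 7.7 + 6.8 + 4.9 + 11.9 = 36.4.
Posterior ∝ λ^7e^(−7λ) · λ^6e^(−36.4λ) = λ^13e^(−43.4λ), i.e. Gamma(14, 43.4).
Mode = (a−1)/b = 13/43.4 ≈ 0.300.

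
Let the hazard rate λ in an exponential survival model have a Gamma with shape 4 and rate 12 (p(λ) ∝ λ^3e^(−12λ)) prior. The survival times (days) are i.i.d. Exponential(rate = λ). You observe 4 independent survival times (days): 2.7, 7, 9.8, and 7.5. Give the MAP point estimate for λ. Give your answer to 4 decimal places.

λ̂_MAP = 0.1795

The Exponential(rate=λ) likelihood is ∝ λ^n e^(−λΣtᵢ). Here n = 4 and Σtᵢ = 2.7 + 7 + 9.8 + 7.5 = 27.
Posterior ∝ λ^3e^(−12λ) · λ^4e^(−27λ) = λ^7e^(−39λ), i.e. Gamma(8, 39).
Mode = (a−1)/b = 7/39 ≈ 0.1795.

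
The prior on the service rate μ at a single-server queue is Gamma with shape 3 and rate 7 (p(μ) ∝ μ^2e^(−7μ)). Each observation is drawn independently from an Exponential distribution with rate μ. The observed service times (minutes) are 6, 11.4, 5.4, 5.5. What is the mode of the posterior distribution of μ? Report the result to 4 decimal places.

μ̂_MAP = 0.1700

The Exponential(rate=μ) likelihood is ∝ μ^n e^(−μΣtᵢ). Here n = 4 and Σtᵢ = 6 + 11.4 + 5.4 + 5.5 = 28.3.
Posterior ∝ μ^2e^(−7μ) · μ^4e^(−28.3μ) = μ^6e^(−35.3μ), i.e. Gamma(7, 35.3).
Mode = (a−1)/b = 6/35.3 ≈ 0.1700.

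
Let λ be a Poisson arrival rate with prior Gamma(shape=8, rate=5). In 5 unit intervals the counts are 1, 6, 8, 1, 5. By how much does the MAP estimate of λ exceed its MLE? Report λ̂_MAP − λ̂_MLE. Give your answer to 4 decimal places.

Σxᵢ = 21. Posterior is Gamma(29, 10); MAP = (29−1)/10 = 28/10 ≈ 2.80000.
MLE = x̄ = 21/5 ≈ 4.20000.
Difference = 28/10 − 21/5 = -7/5 ≈ -1.4000.

MAP − MLE = -1.4000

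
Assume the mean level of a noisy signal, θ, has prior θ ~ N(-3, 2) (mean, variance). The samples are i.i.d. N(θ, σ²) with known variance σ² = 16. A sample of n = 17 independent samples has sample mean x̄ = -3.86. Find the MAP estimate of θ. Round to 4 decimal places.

n = 17, x̄ = -3.86.
For a Normal prior and Normal likelihood with known variance, the posterior is Normal; its mode equals its mean, the precision-weighted average.
Prior precision 1/σ₀² = 1/2 = 0.5; data precision n/σ² = 17/16 = 1.0625.
θ̂ = (0.5·(-3) + 1.0625·(-3.86)) / (0.5 + 1.0625) = (-5.60125)/1.5625 = -3.5848.

θ̂_MAP = -3.5848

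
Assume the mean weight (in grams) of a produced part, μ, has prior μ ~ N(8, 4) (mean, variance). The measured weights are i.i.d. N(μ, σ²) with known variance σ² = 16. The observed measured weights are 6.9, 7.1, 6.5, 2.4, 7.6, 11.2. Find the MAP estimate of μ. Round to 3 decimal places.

μ̂_MAP = 7.370

n = 6; x̄ = (6.9 + 7.1 + 6.5 + 2.4 + 7.6 + 11.2)/6 = 41.7/6 = 6.95.
For a Normal prior and Normal likelihood with known variance, the posterior is Normal; its mode equals its mean, the precision-weighted average.
Prior precision 1/σ₀² = 1/4 = 0.25; data precision n/σ² = 6/16 = 0.375.
μ̂ = (0.25·8 + 0.375·6.95) / (0.25 + 0.375) = 4.60625/0.625 = 7.370.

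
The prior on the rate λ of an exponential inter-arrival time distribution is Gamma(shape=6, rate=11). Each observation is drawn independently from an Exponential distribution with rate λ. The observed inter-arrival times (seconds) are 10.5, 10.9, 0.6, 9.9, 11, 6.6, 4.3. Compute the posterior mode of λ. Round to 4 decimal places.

λ̂_MAP = 0.1852

The Exponential(rate=λ) likelihood is ∝ λ^n e^(−λΣtᵢ). Here n = 7 and Σtᵢ = 10.5 + 10.9 + 0.6 + 9.9 + 11 + 6.6 + 4.3 = 53.8.
Posterior ∝ λ^5e^(−11λ) · λ^7e^(−53.8λ) = λ^12e^(−64.8λ), i.e. Gamma(13, 64.8).
Mode = (a−1)/b = 12/64.8 ≈ 0.1852.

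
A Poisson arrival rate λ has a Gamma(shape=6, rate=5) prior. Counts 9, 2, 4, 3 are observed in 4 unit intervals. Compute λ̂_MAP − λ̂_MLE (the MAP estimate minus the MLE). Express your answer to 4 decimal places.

MAP − MLE = -1.9444

Σxᵢ = 18. Posterior is Gamma(24, 9); MAP = (24−1)/9 = 23/9 ≈ 2.55556.
MLE = x̄ = 18/4 ≈ 4.50000.
Difference = 23/9 − 18/4 = -35/18 ≈ -1.9444.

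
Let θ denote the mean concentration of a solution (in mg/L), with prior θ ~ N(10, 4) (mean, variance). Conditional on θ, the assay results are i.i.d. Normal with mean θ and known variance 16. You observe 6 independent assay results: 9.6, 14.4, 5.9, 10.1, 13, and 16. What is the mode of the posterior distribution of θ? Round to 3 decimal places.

n = 6; x̄ = (9.6 + 14.4 + 5.9 + 10.1 + 13 + 16)/6 = 69/6 = 11.5.
For a Normal prior and Normal likelihood with known variance, the posterior is Normal; its mode equals its mean, the precision-weighted average.
Prior precision 1/σ₀² = 1/4 = 0.25; data precision n/σ² = 6/16 = 0.375.
θ̂ = (0.25·10 + 0.375·11.5) / (0.25 + 0.375) = 6.8125/0.625 = 10.900.

θ̂_MAP = 10.900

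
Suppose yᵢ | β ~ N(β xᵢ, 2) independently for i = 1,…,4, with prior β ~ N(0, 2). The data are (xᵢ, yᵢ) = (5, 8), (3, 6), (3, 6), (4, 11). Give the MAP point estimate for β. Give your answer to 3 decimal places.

β̂_MAP = 2.000

log p(β | y) = −Σ(yᵢ − βxᵢ)²/(2·2) − β²/(2·2) + const.
Setting the derivative to zero: Σxᵢ(yᵢ − βxᵢ)/2 − β/2 = 0, so β = Σxᵢyᵢ / (Σxᵢ² + σ²/τ²).
Σxᵢyᵢ = 5·8 + 3·6 + 3·6 + 4·11 = 120; Σxᵢ² = 59; σ²/τ² = 1.
β̂_MAP = 120 / (59 + 1) = 120/60 ≈ 2.000.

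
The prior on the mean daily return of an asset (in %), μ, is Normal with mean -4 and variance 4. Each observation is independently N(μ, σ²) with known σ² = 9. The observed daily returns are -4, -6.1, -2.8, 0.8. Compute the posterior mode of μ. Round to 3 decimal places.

n = 4; x̄ = ((-4) + (-6.1) + (-2.8) + 0.8)/4 = -12.1/4 = -3.025.
For a Normal prior and Normal likelihood with known variance, the posterior is Normal; its mode equals its mean, the precision-weighted average.
Prior precision 1/σ₀² = 1/4 = 0.25; data precision n/σ² = 4/9.
μ̂ = (0.25·(-4) + (4/9)·(-3.025)) / (0.25 + 4/9) = (-211/90)/(25/36) = -3.376.

μ̂_MAP = -3.376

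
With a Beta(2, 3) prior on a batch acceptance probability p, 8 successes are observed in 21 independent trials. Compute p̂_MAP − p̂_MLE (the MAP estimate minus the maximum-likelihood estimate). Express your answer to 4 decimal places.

Posterior is Beta(10, 16); MAP = (10−1)/(26−2) = 9/24 ≈ 0.37500.
MLE ignores the prior: p̂_MLE = k/n = 8/21 ≈ 0.38095.
Difference = 9/24 − 8/21 = -1/168 ≈ -0.0060.

MAP − MLE = -0.0060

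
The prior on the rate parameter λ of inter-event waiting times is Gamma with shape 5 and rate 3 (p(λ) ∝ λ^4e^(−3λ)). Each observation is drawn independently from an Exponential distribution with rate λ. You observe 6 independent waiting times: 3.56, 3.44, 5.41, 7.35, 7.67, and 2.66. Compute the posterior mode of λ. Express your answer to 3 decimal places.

The Exponential(rate=λ) likelihood is ∝ λ^n e^(−λΣtᵢ). Here n = 6 and Σtᵢ = 3.56 + 3.44 + 5.41 + 7.35 + 7.67 + 2.66 = 30.09.
Posterior ∝ λ^4e^(−3λ) · λ^6e^(−30.09λ) = λ^10e^(−33.09λ), i.e. Gamma(11, 33.09).
Mode = (a−1)/b = 10/33.09 ≈ 0.302.

λ̂_MAP = 0.302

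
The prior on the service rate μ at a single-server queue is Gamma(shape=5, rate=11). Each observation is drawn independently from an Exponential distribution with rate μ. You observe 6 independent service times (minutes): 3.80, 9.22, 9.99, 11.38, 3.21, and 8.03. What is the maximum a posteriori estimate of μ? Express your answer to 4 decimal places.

μ̂_MAP = 0.1766

The Exponential(rate=μ) likelihood is ∝ μ^n e^(−μΣtᵢ). Here n = 6 and Σtᵢ = 3.80 + 9.22 + 9.99 + 11.38 + 3.21 + 8.03 = 45.63.
Posterior ∝ μ^4e^(−11μ) · μ^6e^(−45.63μ) = μ^10e^(−56.63μ), i.e. Gamma(11, 56.63).
Mode = (a−1)/b = 10/56.63 ≈ 0.1766.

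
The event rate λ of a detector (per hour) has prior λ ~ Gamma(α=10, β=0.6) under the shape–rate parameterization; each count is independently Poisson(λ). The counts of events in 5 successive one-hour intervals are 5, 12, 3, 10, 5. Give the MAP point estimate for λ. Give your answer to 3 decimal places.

λ̂_MAP = 7.857

Σxᵢ = 5+12+3+10+5 = 35, with n = 5.
Posterior ∝ λ^9e^(−0.6λ) · λ^35e^(−5λ) = λ^44e^(−5.6λ), i.e. Gamma(shape=45, rate=5.6).
The mode of a Gamma(a, b) with a ≥ 1 (shape–rate) is (a−1)/b = 44/5.6 ≈ 7.857.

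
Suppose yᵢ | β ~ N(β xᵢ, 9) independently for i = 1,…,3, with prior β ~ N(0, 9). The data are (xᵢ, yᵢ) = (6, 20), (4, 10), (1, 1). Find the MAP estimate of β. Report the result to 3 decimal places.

log p(β | y) = −Σ(yᵢ − βxᵢ)²/(2·9) − β²/(2·9) + const.
Setting the derivative to zero: Σxᵢ(yᵢ − βxᵢ)/9 − β/9 = 0, so β = Σxᵢyᵢ / (Σxᵢ² + σ²/τ²).
Σxᵢyᵢ = 6·20 + 4·10 + 1·1 = 161; Σxᵢ² = 53; σ²/τ² = 1.
β̂_MAP = 161 / (53 + 1) = 161/54 ≈ 2.981.

β̂_MAP = 2.981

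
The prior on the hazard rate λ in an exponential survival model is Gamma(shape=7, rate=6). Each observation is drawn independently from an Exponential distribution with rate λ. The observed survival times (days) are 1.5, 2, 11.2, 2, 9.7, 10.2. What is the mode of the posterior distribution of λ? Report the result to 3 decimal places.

The Exponential(rate=λ) likelihood is ∝ λ^n e^(−λΣtᵢ). Here n = 6 and Σtᵢ = 1.5 + 2 + 11.2 + 2 + 9.7 + 10.2 = 36.6.
Posterior ∝ λ^6e^(−6λ) · λ^6e^(−36.6λ) = λ^12e^(−42.6λ), i.e. Gamma(13, 42.6).
Mode = (a−1)/b = 12/42.6 ≈ 0.282.

λ̂_MAP = 0.282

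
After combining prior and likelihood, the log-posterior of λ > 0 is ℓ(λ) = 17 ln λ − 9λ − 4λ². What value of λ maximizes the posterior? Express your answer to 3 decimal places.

ℓ'(λ) = 17/λ − 9 − 8λ. Setting this to zero and multiplying by λ: 8λ² + 9λ − 17 = 0.
λ = (−9 + √(9² + 4·8·17)) / (2·8) = (−9 + √625) / 16 = (−9 + 25)/16 = 1.
ℓ''(λ) = −17/λ² − 8 < 0, confirming a maximum.

λ̂_MAP = 1.000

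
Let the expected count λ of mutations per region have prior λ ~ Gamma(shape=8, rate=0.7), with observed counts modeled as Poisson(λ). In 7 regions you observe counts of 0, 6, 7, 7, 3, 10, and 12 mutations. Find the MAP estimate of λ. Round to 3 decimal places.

λ̂_MAP = 6.753

Σxᵢ = 0+6+7+7+3+10+12 = 45, with n = 7.
Posterior ∝ λ^7e^(−0.7λ) · λ^45e^(−7λ) = λ^52e^(−7.7λ), i.e. Gamma(shape=53, rate=7.7).
The mode of a Gamma(a, b) with a ≥ 1 (shape–rate) is (a−1)/b = 52/7.7 ≈ 6.753.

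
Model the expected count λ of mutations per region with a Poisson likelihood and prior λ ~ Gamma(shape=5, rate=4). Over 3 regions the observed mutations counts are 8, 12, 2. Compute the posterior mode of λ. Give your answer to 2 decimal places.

λ̂_MAP = 3.71

Σxᵢ = 8+12+2 = 22, with n = 3.
Posterior ∝ λ^4e^(−4λ) · λ^22e^(−3λ) = λ^26e^(−7λ), i.e. Gamma(shape=27, rate=7).
The mode of a Gamma(a, b) with a ≥ 1 (shape–rate) is (a−1)/b = 26/7 ≈ 3.71.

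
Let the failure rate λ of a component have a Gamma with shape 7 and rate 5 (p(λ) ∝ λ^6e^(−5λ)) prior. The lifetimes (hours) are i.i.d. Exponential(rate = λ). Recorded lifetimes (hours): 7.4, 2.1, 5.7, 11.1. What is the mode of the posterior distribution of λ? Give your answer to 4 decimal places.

λ̂_MAP = 0.3195

The Exponential(rate=λ) likelihood is ∝ λ^n e^(−λΣtᵢ). Here n = 4 and Σtᵢ = 7.4 + 2.1 + 5.7 + 11.1 = 26.3.
Posterior ∝ λ^6e^(−5λ) · λ^4e^(−26.3λ) = λ^10e^(−31.3λ), i.e. Gamma(11, 31.3).
Mode = (a−1)/b = 10/31.3 ≈ 0.3195.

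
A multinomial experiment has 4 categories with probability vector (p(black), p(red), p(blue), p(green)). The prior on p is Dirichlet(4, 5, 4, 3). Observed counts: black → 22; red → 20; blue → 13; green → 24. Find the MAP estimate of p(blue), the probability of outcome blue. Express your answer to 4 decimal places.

The posterior is Dirichlet(αᵢ + nᵢ) = Dirichlet(26, 25, 17, 27).
For a Dirichlet(a₁,…,a_K) with all aᵢ > 1, the mode has j-th component (aⱼ − 1)/(Σaᵢ − K).
Here Σaᵢ = 95 and K = 4, so p(blue) = (17 − 1)/(95 − 4) = 16/91 ≈ 0.1758.

MAP estimate of p(blue) = 0.1758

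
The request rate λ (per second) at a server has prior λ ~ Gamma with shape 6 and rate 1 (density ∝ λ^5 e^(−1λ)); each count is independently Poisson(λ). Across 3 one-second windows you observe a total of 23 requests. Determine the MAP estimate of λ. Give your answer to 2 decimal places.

Σxᵢ = 23, n = 3.
Posterior ∝ λ^5e^(−1λ) · λ^23e^(−3λ) = λ^28e^(−4λ), i.e. Gamma(shape=29, rate=4).
The mode of a Gamma(a, b) with a ≥ 1 (shape–rate) is (a−1)/b = 28/4 ≈ 7.00.

λ̂_MAP = 7.00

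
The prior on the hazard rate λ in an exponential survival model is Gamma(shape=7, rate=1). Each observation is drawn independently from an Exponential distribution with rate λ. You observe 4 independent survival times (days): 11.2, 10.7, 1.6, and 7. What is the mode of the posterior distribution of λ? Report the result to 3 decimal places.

λ̂_MAP = 0.317

The Exponential(rate=λ) likelihood is ∝ λ^n e^(−λΣtᵢ). Here n = 4 and Σtᵢ = 11.2 + 10.7 + 1.6 + 7 = 30.5.
Posterior ∝ λ^6e^(−1λ) · λ^4e^(−30.5λ) = λ^10e^(−31.5λ), i.e. Gamma(11, 31.5).
Mode = (a−1)/b = 10/31.5 ≈ 0.317.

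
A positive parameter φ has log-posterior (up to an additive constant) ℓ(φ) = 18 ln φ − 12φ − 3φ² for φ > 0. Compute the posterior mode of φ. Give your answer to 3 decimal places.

ℓ'(φ) = 18/φ − 12 − 6φ. Setting this to zero and multiplying by φ: 6φ² + 12φ − 18 = 0.
φ = (−12 + √(12² + 4·6·18)) / (2·6) = (−12 + √576) / 12 = (−12 + 24)/12 = 1.
ℓ''(φ) = −18/φ² − 6 < 0, confirming a maximum.

φ̂_MAP = 1.000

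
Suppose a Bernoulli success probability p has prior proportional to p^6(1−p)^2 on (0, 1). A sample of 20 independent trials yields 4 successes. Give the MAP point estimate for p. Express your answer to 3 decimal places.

The prior density ∝ p^6(1−p)^2 is the kernel of Beta(7, 3).
Data: 4 successes in 20 trials. The binomial likelihood contributes p^4(1−p)^16, so the posterior is Beta(7+4, 3+16) = Beta(11, 19).
For Beta(a, b) with a, b > 1 the mode is (a−1)/(a+b−2) = 10/28 ≈ 0.357.

p̂_MAP = 0.357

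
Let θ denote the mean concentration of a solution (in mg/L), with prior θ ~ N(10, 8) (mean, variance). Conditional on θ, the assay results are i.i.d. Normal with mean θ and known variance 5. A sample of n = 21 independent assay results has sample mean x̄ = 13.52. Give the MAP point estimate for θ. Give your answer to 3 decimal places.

n = 21, x̄ = 13.52.
For a Normal prior and Normal likelihood with known variance, the posterior is Normal; its mode equals its mean, the precision-weighted average.
Prior precision 1/σ₀² = 1/8 = 0.125; data precision n/σ² = 21/5 = 4.2.
θ̂ = (0.125·10 + 4.2·13.52) / (0.125 + 4.2) = 58.034/4.325 = 58034/4325 ≈ 13.418.

θ̂_MAP = 13.418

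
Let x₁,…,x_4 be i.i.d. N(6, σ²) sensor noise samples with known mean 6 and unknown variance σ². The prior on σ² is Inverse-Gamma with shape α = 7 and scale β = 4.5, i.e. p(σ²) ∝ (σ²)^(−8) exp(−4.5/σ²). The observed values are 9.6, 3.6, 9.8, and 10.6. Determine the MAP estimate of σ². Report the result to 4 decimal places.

σ̂²_MAP = 3.1660

Sum of squared deviations about the known mean: SS = (9.6−6)² + (3.6−6)² + (9.8−6)² + (10.6−6)² = 54.32.
The Normal likelihood contributes (σ²)^(−n/2) exp(−SS/(2σ²)), so the posterior is Inverse-Gamma(α + n/2, β + SS/2) = Inverse-Gamma(9, 31.66).
The mode of Inverse-Gamma(a, b) is b/(a+1) = 31.66/10 ≈ 3.1660.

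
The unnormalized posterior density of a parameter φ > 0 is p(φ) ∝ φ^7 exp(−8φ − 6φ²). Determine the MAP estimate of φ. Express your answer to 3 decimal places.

φ̂_MAP = 0.500

ℓ'(φ) = 7/φ − 8 − 12φ. Setting this to zero and multiplying by φ: 12φ² + 8φ − 7 = 0.
φ = (−8 + √(8² + 4·12·7)) / (2·12) = (−8 + √400) / 24 = (−8 + 20)/24 = 1/2.
ℓ''(φ) = −7/φ² − 12 < 0, confirming a maximum.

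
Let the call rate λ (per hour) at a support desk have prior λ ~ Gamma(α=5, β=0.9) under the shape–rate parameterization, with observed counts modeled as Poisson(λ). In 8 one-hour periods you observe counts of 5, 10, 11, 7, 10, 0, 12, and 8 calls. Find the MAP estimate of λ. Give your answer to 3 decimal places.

Σxᵢ = 5+10+11+7+10+0+12+8 = 63, with n = 8.
Posterior ∝ λ^4e^(−0.9λ) · λ^63e^(−8λ) = λ^67e^(−8.9λ), i.e. Gamma(shape=68, rate=8.9).
The mode of a Gamma(a, b) with a ≥ 1 (shape–rate) is (a−1)/b = 67/8.9 ≈ 7.528.

λ̂_MAP = 7.528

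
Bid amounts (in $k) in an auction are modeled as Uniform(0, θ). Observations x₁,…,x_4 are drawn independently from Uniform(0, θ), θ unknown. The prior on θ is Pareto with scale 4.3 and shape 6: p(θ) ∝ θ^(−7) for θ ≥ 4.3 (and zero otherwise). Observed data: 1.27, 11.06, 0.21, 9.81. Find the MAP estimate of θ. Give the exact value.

The Uniform(0, θ) likelihood is θ^(−n) for θ ≥ max(xᵢ), zero otherwise. Here max(xᵢ) = 11.06.
Posterior ∝ θ^(−7) · θ^(−4) = θ^(−11) on θ ≥ max(4.3, 11.06) = 11.06.
This density is strictly decreasing in θ, so the posterior mode lies at the lower boundary of the support.

θ̂_MAP = 11.06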